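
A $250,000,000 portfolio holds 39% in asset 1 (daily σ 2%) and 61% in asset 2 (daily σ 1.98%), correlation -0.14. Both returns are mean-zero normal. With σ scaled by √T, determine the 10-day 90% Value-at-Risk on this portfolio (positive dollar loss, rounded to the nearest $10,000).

σ_p = √(0.39²·2² + 0.61²·1.98² + 2·-0.14·0.39·0.61·2·1.98) = 1.343%.
σ_{10d} = 1.343% × √10 = 4.247%.
z(90%) = 1.282.
VaR = 1.282 × 4.247% = 5.445%; on $250,000,000 that is $13,612,500.

$13,610,000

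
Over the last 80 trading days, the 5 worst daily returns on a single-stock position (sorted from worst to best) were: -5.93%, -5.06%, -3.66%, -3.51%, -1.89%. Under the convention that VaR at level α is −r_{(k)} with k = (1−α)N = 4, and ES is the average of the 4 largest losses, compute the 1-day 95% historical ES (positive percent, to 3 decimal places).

The 4 worst returns sum to -18.16%.
ES = −(-18.16%) / 4 = 4.54% ≈ 4.540%.

4.540%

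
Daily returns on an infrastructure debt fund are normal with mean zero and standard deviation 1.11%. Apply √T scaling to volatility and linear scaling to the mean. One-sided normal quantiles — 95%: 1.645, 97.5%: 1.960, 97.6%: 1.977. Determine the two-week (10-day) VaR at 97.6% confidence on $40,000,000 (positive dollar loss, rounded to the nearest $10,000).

σ_{10d} = 1.11% × √10 = 3.510%.
VaR = 1.977 × 3.510% = 6.939%.
On $40,000,000: 0.06939 × $40,000,000 = $2,775,600.

$2,780,000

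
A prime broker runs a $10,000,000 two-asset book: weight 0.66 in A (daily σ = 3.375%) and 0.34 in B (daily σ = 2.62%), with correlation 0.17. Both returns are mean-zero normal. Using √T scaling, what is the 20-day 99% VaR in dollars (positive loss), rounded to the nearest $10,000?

σ_p = √(0.66²·3.375² + 0.34²·2.62² + 2·0.17·0.66·0.34·3.375·2.62) = 2.536%.
σ_{20d} = 2.536% × √20 = 11.341%.
z(99%) = 2.326.
VaR = 2.326 × 11.341% = 26.379%; on $10,000,000 that is $2,637,900.

$2,640,000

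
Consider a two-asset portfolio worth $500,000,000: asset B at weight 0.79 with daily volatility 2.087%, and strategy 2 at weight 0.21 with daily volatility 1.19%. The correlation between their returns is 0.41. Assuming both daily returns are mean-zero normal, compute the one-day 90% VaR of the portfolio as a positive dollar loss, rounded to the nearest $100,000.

σ_p² = 0.79²·2.087² + 0.21²·1.19² + 2·0.41·0.79·0.21·2.087·1.19 = 3.1186 (%²).
σ_p = √3.1186 = 1.766%.
At 90%, z = 1.282.
VaR = 1.282 × 1.766% = 2.264%; on $500,000,000 that is $11,320,000.

$11,300,000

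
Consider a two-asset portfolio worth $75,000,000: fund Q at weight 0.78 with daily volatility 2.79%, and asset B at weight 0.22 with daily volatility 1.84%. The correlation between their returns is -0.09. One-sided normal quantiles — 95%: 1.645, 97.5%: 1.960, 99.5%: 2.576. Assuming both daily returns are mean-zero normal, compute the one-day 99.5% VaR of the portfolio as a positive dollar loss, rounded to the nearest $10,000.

σ_p² = 0.78²·2.79² + 0.22²·1.84² + 2·-0.09·0.78·0.22·2.79·1.84 = 4.7411 (%²).
σ_p = √4.7411 = 2.177%.
VaR = 2.576 × 2.177% = 5.608%; on $75,000,000 that is $4,206,000.

$4,210,000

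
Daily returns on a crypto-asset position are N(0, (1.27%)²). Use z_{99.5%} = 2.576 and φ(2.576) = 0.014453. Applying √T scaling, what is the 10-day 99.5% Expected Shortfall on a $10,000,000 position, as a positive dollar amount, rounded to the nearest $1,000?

$1,161,000

σ_{10d} = 1.27% × √10 = 4.016%.
ES multiplier = φ(z)/(1−α) = 0.014453/0.005 = 2.891.
ES = 4.016% × 2.891 = 11.610%; on $10,000,000: $1,161,000.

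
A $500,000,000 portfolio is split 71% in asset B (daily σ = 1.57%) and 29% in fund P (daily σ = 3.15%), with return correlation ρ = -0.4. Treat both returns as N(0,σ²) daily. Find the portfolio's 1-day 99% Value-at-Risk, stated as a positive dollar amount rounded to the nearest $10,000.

$13,070,000

σ_p² = 0.71²·1.57² + 0.29²·3.15² + 2·-0.4·0.71·0.29·1.57·3.15 = 1.2624 (%²).
σ_p = √1.2624 = 1.124%.
At 99%, z = 2.326.
VaR = 2.326 × 1.124% = 2.614%; on $500,000,000 that is $13,070,000.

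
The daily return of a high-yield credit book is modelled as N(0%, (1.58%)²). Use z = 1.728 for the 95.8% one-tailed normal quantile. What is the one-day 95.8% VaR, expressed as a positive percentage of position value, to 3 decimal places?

VaR = z·σ = 1.728 × 1.58% = 2.730%.

2.730%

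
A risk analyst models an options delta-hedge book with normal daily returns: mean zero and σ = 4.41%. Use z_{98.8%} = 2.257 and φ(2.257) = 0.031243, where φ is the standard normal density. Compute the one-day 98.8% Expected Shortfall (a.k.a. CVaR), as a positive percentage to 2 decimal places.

Tail multiplier: φ(z)/(1−α) = 0.031243 / 0.012 = 2.604.
ES = 4.41% × 2.604 = 11.484%.

11.48%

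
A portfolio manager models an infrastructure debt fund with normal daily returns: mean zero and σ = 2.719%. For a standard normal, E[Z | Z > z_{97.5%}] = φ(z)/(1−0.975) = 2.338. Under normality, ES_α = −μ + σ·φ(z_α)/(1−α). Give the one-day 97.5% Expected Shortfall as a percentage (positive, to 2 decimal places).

ES = 2.719% × 2.338 = 6.357%.

6.36%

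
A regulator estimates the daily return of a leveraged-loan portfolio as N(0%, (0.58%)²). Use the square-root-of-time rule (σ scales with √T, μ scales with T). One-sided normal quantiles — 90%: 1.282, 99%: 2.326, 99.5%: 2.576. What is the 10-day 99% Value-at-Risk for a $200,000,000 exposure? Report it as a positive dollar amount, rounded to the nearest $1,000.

$8,532,000

σ_{10d} = 0.58% × √10 = 1.834%.
VaR = 2.326 × 1.834% = 4.266%.
On $200,000,000: 0.04266 × $200,000,000 = $8,532,000.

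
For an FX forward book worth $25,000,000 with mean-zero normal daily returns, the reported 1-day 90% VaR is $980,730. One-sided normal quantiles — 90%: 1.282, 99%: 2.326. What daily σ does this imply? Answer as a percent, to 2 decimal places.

3.06%

VaR as a fraction: $980,730 / $25,000,000 = 3.923%.
σ = VaR / z = 3.923% / 1.282 = 3.060%.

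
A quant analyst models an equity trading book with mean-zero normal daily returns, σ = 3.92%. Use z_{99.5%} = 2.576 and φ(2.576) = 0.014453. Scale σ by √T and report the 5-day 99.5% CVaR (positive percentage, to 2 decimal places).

25.34%

σ_{5d} = 3.92% × √5 = 8.765%.
ES multiplier = φ(z)/(1−α) = 0.014453/0.005 = 2.891.
ES = 8.765% × 2.891 = 25.340%.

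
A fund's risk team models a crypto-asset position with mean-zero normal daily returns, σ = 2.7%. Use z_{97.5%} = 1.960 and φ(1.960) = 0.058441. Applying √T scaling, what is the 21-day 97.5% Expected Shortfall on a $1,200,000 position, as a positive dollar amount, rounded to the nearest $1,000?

σ_{21d} = 2.7% × √21 = 12.373%.
ES multiplier = φ(z)/(1−α) = 0.058441/0.025 = 2.338.
ES = 12.373% × 2.338 = 28.928%; on $1,200,000: $347,136.

$347,000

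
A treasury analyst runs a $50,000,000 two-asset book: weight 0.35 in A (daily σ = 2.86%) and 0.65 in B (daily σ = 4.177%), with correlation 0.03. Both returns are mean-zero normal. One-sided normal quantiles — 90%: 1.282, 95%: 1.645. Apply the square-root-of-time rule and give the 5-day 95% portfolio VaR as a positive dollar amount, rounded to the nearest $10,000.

$5,370,000

σ_p = √(0.35²·2.86² + 0.65²·4.177² + 2·0.03·0.35·0.65·2.86·4.177) = 2.922%.
σ_{5d} = 2.922% × √5 = 6.534%.
VaR = 1.645 × 6.534% = 10.748%; on $50,000,000 that is $5,374,000.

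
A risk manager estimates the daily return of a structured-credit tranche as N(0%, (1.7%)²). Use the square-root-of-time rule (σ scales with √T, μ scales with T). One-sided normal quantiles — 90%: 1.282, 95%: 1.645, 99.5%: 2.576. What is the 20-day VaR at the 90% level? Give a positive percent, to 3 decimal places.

9.747%

σ_{20d} = 1.7% × √20 = 7.603%.
VaR = 1.282 × 7.603% = 9.747%.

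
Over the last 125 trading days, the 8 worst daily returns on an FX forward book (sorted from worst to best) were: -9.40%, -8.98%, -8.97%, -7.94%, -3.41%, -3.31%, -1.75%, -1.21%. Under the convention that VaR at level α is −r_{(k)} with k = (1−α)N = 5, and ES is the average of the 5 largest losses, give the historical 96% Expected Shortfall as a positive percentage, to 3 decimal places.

The 5 worst returns sum to -38.70%.
ES = −(-38.70%) / 5 = 7.74% ≈ 7.740%.

7.740%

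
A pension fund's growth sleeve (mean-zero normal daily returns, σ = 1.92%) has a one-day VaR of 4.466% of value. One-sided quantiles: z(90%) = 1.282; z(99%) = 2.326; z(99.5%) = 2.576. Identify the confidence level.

Implied z = VaR/σ = 4.466 / 1.92 = 2.326.
This matches z(99%) = 2.326.

99%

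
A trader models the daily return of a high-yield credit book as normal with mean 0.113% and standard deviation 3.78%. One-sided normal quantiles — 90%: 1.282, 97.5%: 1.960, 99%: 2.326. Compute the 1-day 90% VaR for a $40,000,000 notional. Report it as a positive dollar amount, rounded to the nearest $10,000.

$1,890,000

VaR = −μ + z·σ = −(0.113%) + 1.282 × 3.78% = 4.733%.
On $40,000,000: 0.04733 × $40,000,000 = $1,893,200.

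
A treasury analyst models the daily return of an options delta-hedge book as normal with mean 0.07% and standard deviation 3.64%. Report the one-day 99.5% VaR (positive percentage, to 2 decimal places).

At 99.5% one-sided, z = 2.576.
VaR = −μ + z·σ = −(0.07%) + 2.576 × 3.64% = 9.307%.

9.31%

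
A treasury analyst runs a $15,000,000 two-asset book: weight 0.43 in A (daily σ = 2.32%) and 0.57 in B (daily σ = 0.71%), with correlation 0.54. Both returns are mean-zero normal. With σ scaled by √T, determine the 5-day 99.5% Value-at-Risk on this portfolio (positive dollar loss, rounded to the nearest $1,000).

$1,091,000

σ_p = √(0.43²·2.32² + 0.57²·0.71² + 2·0.54·0.43·0.57·2.32·0.71) = 1.263%.
σ_{5d} = 1.263% × √5 = 2.824%.
z(99.5%) = 2.576.
VaR = 2.576 × 2.824% = 7.275%; on $15,000,000 that is $1,091,250.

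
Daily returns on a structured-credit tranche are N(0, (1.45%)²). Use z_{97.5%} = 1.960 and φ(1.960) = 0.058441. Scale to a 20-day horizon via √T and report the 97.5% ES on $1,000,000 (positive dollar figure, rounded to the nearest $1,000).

σ_{20d} = 1.45% × √20 = 6.485%.
ES multiplier = φ(z)/(1−α) = 0.058441/0.025 = 2.338.
ES = 6.485% × 2.338 = 15.162%; on $1,000,000: $151,620.

$152,000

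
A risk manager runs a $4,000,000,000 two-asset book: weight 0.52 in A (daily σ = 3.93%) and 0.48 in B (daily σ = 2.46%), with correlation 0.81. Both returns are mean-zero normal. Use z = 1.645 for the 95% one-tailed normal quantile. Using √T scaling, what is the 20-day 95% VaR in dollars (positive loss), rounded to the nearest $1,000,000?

σ_p = √(0.52²·3.93² + 0.48²·2.46² + 2·0.81·0.52·0.48·3.93·2.46) = 3.079%.
σ_{20d} = 3.079% × √20 = 13.770%.
VaR = 1.645 × 13.770% = 22.652%; on $4,000,000,000 that is $906,080,000.

$906,000,000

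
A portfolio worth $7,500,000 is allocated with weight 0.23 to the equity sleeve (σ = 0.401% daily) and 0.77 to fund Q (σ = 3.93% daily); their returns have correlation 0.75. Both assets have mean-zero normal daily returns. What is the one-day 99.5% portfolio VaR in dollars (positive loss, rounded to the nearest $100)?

σ_p² = 0.23²·0.401² + 0.77²·3.93² + 2·0.75·0.23·0.77·0.401·3.93 = 9.5844 (%²).
σ_p = √9.5844 = 3.096%.
At 99.5%, z = 2.576.
VaR = 2.576 × 3.096% = 7.975%; on $7,500,000 that is $598,125.

$598,100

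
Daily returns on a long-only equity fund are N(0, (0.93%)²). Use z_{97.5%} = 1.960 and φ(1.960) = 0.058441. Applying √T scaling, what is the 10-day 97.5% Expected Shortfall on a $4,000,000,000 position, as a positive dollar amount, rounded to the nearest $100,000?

$275,000,000

σ_{10d} = 0.93% × √10 = 2.941%.
ES multiplier = φ(z)/(1−α) = 0.058441/0.025 = 2.338.
ES = 2.941% × 2.338 = 6.876%; on $4,000,000,000: $275,040,000.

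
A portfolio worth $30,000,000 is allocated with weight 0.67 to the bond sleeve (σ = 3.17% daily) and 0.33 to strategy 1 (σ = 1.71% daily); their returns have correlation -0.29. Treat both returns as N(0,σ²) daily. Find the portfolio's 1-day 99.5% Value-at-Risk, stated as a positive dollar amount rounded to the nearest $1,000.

σ_p² = 0.67²·3.17² + 0.33²·1.71² + 2·-0.29·0.67·0.33·3.17·1.71 = 4.1342 (%²).
σ_p = √4.1342 = 2.033%.
At 99.5%, z = 2.576.
VaR = 2.576 × 2.033% = 5.237%; on $30,000,000 that is $1,571,100.

$1,571,000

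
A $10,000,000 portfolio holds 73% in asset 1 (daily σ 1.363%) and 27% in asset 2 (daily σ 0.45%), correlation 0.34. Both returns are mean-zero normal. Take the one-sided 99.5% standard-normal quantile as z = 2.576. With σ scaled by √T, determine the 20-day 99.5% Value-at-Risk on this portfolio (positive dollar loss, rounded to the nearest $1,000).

$1,201,000

σ_p = √(0.73²·1.363² + 0.27²·0.45² + 2·0.34·0.73·0.27·1.363·0.45) = 1.043%.
σ_{20d} = 1.043% × √20 = 4.664%.
VaR = 2.576 × 4.664% = 12.014%; on $10,000,000 that is $1,201,400.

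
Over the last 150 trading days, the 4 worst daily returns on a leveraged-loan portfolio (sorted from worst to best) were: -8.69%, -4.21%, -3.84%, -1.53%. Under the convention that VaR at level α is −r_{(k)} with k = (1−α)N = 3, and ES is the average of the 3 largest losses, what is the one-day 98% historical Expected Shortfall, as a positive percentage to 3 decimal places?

5.580%

The 3 worst returns sum to -16.74%.
ES = −(-16.74%) / 3 = 5.58% ≈ 5.580%.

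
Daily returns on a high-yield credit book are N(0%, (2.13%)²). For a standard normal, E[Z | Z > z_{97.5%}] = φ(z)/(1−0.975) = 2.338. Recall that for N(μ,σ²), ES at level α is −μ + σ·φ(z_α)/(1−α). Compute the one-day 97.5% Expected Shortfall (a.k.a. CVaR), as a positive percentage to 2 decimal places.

ES = 2.13% × 2.338 = 4.980%.

4.98%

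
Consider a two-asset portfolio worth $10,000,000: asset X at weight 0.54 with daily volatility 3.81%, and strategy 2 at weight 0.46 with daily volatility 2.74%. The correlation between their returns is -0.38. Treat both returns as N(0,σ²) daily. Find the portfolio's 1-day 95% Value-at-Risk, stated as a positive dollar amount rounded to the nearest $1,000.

$323,000

σ_p² = 0.54²·3.81² + 0.46²·2.74² + 2·-0.38·0.54·0.46·3.81·2.74 = 3.8507 (%²).
σ_p = √3.8507 = 1.962%.
At 95%, z = 1.645.
VaR = 1.645 × 1.962% = 3.227%; on $10,000,000 that is $322,700.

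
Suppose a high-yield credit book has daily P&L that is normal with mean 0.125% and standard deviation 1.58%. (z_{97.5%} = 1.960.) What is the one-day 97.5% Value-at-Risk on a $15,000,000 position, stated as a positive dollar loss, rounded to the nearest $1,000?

VaR = −μ + z·σ = −(0.125%) + 1.960 × 1.58% = 2.972%.
On $15,000,000: 0.02972 × $15,000,000 = $445,800.

$446,000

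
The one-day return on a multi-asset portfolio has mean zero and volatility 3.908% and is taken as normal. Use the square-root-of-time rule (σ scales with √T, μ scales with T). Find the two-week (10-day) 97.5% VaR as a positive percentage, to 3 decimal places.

At 97.5%, z = 1.960.
σ_{10d} = 3.908% × √10 = 12.358%.
VaR = 1.960 × 12.358% = 24.222%.

24.222%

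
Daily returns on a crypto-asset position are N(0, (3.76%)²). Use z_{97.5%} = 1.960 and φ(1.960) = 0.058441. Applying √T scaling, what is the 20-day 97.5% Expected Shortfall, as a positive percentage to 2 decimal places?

σ_{20d} = 3.76% × √20 = 16.815%.
ES multiplier = φ(z)/(1−α) = 0.058441/0.025 = 2.338.
ES = 16.815% × 2.338 = 39.313%.

39.31%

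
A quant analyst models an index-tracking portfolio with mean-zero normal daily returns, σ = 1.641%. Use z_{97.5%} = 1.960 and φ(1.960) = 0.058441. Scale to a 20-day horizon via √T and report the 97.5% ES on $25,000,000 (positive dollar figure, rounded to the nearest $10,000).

σ_{20d} = 1.641% × √20 = 7.339%.
ES multiplier = φ(z)/(1−α) = 0.058441/0.025 = 2.338.
ES = 7.339% × 2.338 = 17.159%; on $25,000,000: $4,289,750.

$4,290,000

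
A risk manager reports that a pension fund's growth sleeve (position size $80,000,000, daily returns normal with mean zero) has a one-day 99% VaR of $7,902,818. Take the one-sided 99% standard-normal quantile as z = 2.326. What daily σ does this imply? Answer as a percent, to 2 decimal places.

VaR as a fraction: $7,902,818 / $80,000,000 = 9.879%.
σ = VaR / z = 9.879% / 2.326 = 4.247%.

4.25%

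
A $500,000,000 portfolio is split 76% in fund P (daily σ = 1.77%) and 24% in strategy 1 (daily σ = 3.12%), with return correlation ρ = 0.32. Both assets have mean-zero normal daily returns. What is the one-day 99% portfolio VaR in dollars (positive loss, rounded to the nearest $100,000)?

$20,200,000

σ_p² = 0.76²·1.77² + 0.24²·3.12² + 2·0.32·0.76·0.24·1.77·3.12 = 3.0149 (%²).
σ_p = √3.0149 = 1.736%.
At 99%, z = 2.326.
VaR = 2.326 × 1.736% = 4.038%; on $500,000,000 that is $20,190,000.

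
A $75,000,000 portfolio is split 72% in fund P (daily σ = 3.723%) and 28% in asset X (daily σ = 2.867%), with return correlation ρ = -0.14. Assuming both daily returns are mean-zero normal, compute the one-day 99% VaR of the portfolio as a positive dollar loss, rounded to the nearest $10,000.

σ_p² = 0.72²·3.723² + 0.28²·2.867² + 2·-0.14·0.72·0.28·3.723·2.867 = 7.2273 (%²).
σ_p = √7.2273 = 2.688%.
At 99%, z = 2.326.
VaR = 2.326 × 2.688% = 6.252%; on $75,000,000 that is $4,689,000.

$4,690,000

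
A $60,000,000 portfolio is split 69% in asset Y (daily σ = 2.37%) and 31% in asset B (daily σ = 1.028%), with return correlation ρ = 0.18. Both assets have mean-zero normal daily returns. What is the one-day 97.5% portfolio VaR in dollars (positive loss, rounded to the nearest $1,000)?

$2,024,000

σ_p² = 0.69²·2.37² + 0.31²·1.028² + 2·0.18·0.69·0.31·2.37·1.028 = 2.9634 (%²).
σ_p = √2.9634 = 1.721%.
At 97.5%, z = 1.960.
VaR = 1.960 × 1.721% = 3.373%; on $60,000,000 that is $2,023,800.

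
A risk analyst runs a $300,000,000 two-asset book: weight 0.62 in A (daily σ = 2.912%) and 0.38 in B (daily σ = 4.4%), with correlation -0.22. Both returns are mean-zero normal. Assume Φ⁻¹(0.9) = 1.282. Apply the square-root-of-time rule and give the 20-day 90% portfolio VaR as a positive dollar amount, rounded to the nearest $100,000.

$37,400,000

σ_p = √(0.62²·2.912² + 0.38²·4.4² + 2·-0.22·0.62·0.38·2.912·4.4) = 2.174%.
σ_{20d} = 2.174% × √20 = 9.722%.
VaR = 1.282 × 9.722% = 12.464%; on $300,000,000 that is $37,392,000.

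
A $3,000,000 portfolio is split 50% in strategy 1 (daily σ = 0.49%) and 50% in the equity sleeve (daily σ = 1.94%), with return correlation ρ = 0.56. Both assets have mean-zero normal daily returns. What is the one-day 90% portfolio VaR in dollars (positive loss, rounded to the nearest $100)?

$43,300

σ_p² = 0.5²·0.49² + 0.5²·1.94² + 2·0.56·0.5·0.5·0.49·1.94 = 1.2671 (%²).
σ_p = √1.2671 = 1.126%.
At 90%, z = 1.282.
VaR = 1.282 × 1.126% = 1.444%; on $3,000,000 that is $43,320.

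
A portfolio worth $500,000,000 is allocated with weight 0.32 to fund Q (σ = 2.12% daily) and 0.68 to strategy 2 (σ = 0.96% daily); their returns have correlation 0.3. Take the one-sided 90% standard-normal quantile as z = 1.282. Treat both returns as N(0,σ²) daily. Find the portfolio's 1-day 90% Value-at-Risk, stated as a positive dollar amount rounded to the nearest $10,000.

σ_p² = 0.32²·2.12² + 0.68²·0.96² + 2·0.3·0.32·0.68·2.12·0.96 = 1.1521 (%²).
σ_p = √1.1521 = 1.073%.
VaR = 1.282 × 1.073% = 1.376%; on $500,000,000 that is $6,880,000.

$6,880,000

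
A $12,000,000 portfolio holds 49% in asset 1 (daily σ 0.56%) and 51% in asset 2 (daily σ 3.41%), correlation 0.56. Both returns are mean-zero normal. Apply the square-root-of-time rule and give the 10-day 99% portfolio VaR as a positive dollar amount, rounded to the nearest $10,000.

$1,680,000

σ_p = √(0.49²·0.56² + 0.51²·3.41² + 2·0.56·0.49·0.51·0.56·3.41) = 1.906%.
σ_{10d} = 1.906% × √10 = 6.027%.
z(99%) = 2.326.
VaR = 2.326 × 6.027% = 14.019%; on $12,000,000 that is $1,682,280.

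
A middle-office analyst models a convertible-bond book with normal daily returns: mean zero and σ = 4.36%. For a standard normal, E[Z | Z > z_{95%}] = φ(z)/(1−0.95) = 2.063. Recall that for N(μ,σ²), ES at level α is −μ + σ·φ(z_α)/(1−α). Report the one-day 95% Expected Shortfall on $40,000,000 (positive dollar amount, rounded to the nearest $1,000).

ES = 4.36% × 2.063 = 8.995%.
On $40,000,000: 0.08995 × $40,000,000 = $3,598,000.

$3,598,000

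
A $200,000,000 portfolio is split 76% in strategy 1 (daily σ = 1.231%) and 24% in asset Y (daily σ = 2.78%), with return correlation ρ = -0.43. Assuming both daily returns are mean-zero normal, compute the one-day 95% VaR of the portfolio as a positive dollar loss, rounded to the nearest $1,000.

σ_p² = 0.76²·1.231² + 0.24²·2.78² + 2·-0.43·0.76·0.24·1.231·2.78 = 0.7836 (%²).
σ_p = √0.7836 = 0.885%.
At 95%, z = 1.645.
VaR = 1.645 × 0.885% = 1.456%; on $200,000,000 that is $2,912,000.

$2,912,000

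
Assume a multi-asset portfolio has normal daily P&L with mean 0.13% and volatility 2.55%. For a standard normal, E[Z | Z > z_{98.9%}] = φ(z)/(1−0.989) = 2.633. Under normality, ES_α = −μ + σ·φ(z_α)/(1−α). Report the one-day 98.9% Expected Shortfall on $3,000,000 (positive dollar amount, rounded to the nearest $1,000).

$198,000

ES = −(0.13%) + 2.55% × 2.633 = 6.584%.
On $3,000,000: 0.06584 × $3,000,000 = $197,520.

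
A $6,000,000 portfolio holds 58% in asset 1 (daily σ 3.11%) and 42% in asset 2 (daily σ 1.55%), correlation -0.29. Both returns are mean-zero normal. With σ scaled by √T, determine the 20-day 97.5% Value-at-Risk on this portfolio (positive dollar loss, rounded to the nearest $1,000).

$910,000

σ_p = √(0.58²·3.11² + 0.42²·1.55² + 2·-0.29·0.58·0.42·3.11·1.55) = 1.731%.
σ_{20d} = 1.731% × √20 = 7.741%.
z(97.5%) = 1.960.
VaR = 1.960 × 7.741% = 15.172%; on $6,000,000 that is $910,320.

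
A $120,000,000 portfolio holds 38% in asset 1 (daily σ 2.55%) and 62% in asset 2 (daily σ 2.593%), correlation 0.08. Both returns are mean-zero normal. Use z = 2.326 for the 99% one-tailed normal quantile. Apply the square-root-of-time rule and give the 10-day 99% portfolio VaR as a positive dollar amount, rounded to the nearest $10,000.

$17,140,000

σ_p = √(0.38²·2.55² + 0.62²·2.593² + 2·0.08·0.38·0.62·2.55·2.593) = 1.942%.
σ_{10d} = 1.942% × √10 = 6.141%.
VaR = 2.326 × 6.141% = 14.284%; on $120,000,000 that is $17,140,800.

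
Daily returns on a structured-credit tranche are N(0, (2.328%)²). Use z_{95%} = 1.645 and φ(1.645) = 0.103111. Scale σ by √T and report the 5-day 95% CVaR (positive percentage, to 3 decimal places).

10.735%

σ_{5d} = 2.328% × √5 = 5.206%.
ES multiplier = φ(z)/(1−α) = 0.103111/0.05 = 2.062.
ES = 5.206% × 2.062 = 10.735%.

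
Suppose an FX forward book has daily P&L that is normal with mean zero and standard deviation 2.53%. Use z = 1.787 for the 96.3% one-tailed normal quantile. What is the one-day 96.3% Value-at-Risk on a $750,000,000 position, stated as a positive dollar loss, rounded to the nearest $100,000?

VaR = z·σ = 1.787 × 2.53% = 4.521%.
On $750,000,000: 0.04521 × $750,000,000 = $33,907,500.

$33,900,000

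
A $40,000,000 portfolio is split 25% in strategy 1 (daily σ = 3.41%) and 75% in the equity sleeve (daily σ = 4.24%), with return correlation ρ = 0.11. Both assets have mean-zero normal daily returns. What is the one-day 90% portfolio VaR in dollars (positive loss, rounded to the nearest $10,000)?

$1,730,000

σ_p² = 0.25²·3.41² + 0.75²·4.24² + 2·0.11·0.25·0.75·3.41·4.24 = 11.4356 (%²).
σ_p = √11.4356 = 3.382%.
At 90%, z = 1.282.
VaR = 1.282 × 3.382% = 4.336%; on $40,000,000 that is $1,734,400.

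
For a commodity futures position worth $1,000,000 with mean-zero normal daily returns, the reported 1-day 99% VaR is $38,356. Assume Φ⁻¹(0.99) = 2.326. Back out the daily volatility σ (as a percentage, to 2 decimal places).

VaR as a fraction: $38,356 / $1,000,000 = 3.836%.
σ = VaR / z = 3.836% / 2.326 = 1.649%.

1.65%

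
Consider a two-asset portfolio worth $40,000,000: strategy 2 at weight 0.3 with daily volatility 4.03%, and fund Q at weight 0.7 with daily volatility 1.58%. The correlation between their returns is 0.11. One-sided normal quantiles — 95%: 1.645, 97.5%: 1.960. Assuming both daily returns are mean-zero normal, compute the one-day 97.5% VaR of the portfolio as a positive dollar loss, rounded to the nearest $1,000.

σ_p² = 0.3²·4.03² + 0.7²·1.58² + 2·0.11·0.3·0.7·4.03·1.58 = 2.9791 (%²).
σ_p = √2.9791 = 1.726%.
VaR = 1.960 × 1.726% = 3.383%; on $40,000,000 that is $1,353,200.

$1,353,000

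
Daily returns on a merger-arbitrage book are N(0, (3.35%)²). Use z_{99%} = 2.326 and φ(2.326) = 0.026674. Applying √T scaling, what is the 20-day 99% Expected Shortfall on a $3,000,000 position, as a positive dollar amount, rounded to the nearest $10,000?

σ_{20d} = 3.35% × √20 = 14.982%.
ES multiplier = φ(z)/(1−α) = 0.026674/0.01 = 2.667.
ES = 14.982% × 2.667 = 39.957%; on $3,000,000: $1,198,710.

$1,200,000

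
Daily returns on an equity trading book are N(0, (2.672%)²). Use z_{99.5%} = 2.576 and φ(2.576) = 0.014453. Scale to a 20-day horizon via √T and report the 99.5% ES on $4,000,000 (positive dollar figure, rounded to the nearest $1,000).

$1,382,000

σ_{20d} = 2.672% × √20 = 11.950%.
ES multiplier = φ(z)/(1−α) = 0.014453/0.005 = 2.891.
ES = 11.950% × 2.891 = 34.547%; on $4,000,000: $1,381,880.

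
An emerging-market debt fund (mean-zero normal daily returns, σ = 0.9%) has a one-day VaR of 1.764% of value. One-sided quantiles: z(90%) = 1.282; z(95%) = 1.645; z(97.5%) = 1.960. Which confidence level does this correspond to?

Implied z = VaR/σ = 1.764 / 0.9 = 1.960.
This matches z(97.5%) = 1.960.

97.5%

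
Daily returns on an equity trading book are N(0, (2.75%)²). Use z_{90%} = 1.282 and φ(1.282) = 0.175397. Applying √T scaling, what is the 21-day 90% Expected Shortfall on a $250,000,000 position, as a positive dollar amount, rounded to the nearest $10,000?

$55,260,000

σ_{21d} = 2.75% × √21 = 12.602%.
ES multiplier = φ(z)/(1−α) = 0.175397/0.1 = 1.754.
ES = 12.602% × 1.754 = 22.104%; on $250,000,000: $55,260,000.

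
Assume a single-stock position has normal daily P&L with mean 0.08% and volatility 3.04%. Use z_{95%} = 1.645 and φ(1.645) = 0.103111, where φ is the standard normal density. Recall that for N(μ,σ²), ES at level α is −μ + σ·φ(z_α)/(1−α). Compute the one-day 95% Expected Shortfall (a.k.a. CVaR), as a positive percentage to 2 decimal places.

Tail multiplier: φ(z)/(1−α) = 0.103111 / 0.05 = 2.062.
ES = −(0.08%) + 3.04% × 2.062 = 6.188%.

6.19%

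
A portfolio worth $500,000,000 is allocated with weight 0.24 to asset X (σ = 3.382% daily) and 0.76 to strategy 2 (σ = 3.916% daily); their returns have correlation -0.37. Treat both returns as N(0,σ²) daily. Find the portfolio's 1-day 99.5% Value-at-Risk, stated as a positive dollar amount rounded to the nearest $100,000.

$35,800,000

σ_p² = 0.24²·3.382² + 0.76²·3.916² + 2·-0.37·0.24·0.76·3.382·3.916 = 7.7287 (%²).
σ_p = √7.7287 = 2.780%.
At 99.5%, z = 2.576.
VaR = 2.576 × 2.780% = 7.161%; on $500,000,000 that is $35,805,000.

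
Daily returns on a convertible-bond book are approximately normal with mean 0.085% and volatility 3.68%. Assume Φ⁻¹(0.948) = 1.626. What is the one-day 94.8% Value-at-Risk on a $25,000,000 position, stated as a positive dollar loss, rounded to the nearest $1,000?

$1,475,000

VaR = −μ + z·σ = −(0.085%) + 1.626 × 3.68% = 5.899%.
On $25,000,000: 0.05899 × $25,000,000 = $1,474,750.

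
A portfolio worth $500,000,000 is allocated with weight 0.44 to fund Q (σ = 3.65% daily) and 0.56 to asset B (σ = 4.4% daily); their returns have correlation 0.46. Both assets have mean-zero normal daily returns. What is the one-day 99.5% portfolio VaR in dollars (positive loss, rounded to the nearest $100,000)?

$45,200,000

σ_p² = 0.44²·3.65² + 0.56²·4.4² + 2·0.46·0.44·0.56·3.65·4.4 = 12.2911 (%²).
σ_p = √12.2911 = 3.506%.
At 99.5%, z = 2.576.
VaR = 2.576 × 3.506% = 9.031%; on $500,000,000 that is $45,155,000.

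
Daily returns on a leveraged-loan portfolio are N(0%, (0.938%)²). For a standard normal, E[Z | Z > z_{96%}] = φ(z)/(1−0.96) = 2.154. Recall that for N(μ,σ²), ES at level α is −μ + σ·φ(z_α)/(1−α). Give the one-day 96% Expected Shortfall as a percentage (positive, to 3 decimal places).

2.020%

ES = 0.938% × 2.154 = 2.020%.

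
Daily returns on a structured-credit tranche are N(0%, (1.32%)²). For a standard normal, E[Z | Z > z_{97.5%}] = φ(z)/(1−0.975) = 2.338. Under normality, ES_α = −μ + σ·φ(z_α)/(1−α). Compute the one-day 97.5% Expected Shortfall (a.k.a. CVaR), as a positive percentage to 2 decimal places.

3.09%

ES = 1.32% × 2.338 = 3.086%.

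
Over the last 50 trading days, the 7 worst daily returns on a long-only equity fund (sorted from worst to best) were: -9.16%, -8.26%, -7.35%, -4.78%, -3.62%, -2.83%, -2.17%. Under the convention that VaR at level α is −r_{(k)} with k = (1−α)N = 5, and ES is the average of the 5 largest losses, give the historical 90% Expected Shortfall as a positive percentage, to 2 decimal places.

6.63%

The 5 worst returns sum to -33.17%.
ES = −(-33.17%) / 5 = 6.634% ≈ 6.63%.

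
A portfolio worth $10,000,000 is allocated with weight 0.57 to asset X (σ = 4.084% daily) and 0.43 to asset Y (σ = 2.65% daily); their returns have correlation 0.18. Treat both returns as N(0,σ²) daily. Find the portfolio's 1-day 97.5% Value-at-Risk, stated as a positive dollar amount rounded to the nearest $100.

σ_p² = 0.57²·4.084² + 0.43²·2.65² + 2·0.18·0.57·0.43·4.084·2.65 = 7.6724 (%²).
σ_p = √7.6724 = 2.770%.
At 97.5%, z = 1.960.
VaR = 1.960 × 2.770% = 5.429%; on $10,000,000 that is $542,900.

$542,900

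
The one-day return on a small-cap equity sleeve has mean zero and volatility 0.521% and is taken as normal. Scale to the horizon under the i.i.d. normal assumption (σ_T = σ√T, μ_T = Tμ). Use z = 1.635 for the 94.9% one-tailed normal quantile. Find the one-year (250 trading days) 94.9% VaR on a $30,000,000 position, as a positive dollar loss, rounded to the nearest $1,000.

$4,041,000

σ_{250d} = 0.521% × √250 = 8.238%.
VaR = 1.635 × 8.238% = 13.469%.
On $30,000,000: 0.13469 × $30,000,000 = $4,040,700.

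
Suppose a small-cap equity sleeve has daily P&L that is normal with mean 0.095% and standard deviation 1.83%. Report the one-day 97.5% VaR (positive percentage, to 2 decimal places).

At 97.5% one-sided, z = 1.960.
VaR = −μ + z·σ = −(0.095%) + 1.960 × 1.83% = 3.492%.

3.49%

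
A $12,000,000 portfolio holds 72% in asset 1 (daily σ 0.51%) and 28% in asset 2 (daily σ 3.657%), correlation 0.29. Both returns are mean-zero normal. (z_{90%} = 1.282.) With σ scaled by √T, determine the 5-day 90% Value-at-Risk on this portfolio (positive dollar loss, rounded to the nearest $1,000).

σ_p = √(0.72²·0.51² + 0.28²·3.657² + 2·0.29·0.72·0.28·0.51·3.657) = 1.184%.
σ_{5d} = 1.184% × √5 = 2.648%.
VaR = 1.282 × 2.648% = 3.395%; on $12,000,000 that is $407,400.

$407,000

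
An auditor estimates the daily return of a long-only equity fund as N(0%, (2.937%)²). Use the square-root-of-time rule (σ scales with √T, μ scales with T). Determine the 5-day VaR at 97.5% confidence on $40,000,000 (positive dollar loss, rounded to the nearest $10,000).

$5,150,000

At 97.5%, z = 1.960.
σ_{5d} = 2.937% × √5 = 6.567%.
VaR = 1.960 × 6.567% = 12.871%.
On $40,000,000: 0.12871 × $40,000,000 = $5,148,400.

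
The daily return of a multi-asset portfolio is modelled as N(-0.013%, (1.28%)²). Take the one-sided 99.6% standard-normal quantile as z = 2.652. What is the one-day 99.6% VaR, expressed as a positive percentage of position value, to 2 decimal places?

3.41%

VaR = −μ + z·σ = −(-0.013%) + 2.652 × 1.28% = 3.408%.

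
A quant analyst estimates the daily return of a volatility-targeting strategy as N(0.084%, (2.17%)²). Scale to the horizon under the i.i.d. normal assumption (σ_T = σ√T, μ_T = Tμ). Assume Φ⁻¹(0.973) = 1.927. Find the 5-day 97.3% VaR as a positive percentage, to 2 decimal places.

σ_{5d} = 2.17% × √5 = 4.852%; μ_{5d} = 5 × 0.084% = 0.420%.
VaR = −(0.420%) + 1.927 × 4.852% = 8.930%.

8.93%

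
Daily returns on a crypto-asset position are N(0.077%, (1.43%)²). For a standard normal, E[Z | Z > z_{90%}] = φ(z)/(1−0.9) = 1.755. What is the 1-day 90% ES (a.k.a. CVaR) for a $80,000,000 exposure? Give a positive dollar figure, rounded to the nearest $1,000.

ES = −(0.077%) + 1.43% × 1.755 = 2.433%.
On $80,000,000: 0.02433 × $80,000,000 = $1,946,400.

$1,946,000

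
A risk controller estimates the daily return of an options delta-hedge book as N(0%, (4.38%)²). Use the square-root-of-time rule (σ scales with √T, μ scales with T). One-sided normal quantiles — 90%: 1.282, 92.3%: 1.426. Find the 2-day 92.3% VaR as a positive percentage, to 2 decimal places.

8.83%

σ_{2d} = 4.38% × √2 = 6.194%.
VaR = 1.426 × 6.194% = 8.833%.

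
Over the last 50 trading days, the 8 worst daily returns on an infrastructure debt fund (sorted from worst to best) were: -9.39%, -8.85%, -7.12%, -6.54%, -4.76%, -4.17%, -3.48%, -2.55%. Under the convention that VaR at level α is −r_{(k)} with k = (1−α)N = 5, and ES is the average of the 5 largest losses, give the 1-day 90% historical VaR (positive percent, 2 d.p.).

4.76%

k = 5; the 5th lowest return is -4.76%, so VaR = 4.76%.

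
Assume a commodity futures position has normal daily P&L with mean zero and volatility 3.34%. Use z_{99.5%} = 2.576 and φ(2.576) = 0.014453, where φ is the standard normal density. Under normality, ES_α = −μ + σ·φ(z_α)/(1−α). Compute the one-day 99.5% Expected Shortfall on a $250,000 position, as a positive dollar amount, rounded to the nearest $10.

Tail multiplier: φ(z)/(1−α) = 0.014453 / 0.005 = 2.891.
ES = 3.34% × 2.891 = 9.656%.
On $250,000: 0.09656 × $250,000 = $24,140.

$24,140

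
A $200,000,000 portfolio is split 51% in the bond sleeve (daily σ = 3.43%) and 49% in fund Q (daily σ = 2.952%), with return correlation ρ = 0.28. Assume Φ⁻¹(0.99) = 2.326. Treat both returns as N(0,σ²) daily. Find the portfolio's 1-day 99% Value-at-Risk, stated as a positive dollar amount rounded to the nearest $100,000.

$11,900,000

σ_p² = 0.51²·3.43² + 0.49²·2.952² + 2·0.28·0.51·0.49·3.43·2.952 = 6.5693 (%²).
σ_p = √6.5693 = 2.563%.
VaR = 2.326 × 2.563% = 5.962%; on $200,000,000 that is $11,924,000.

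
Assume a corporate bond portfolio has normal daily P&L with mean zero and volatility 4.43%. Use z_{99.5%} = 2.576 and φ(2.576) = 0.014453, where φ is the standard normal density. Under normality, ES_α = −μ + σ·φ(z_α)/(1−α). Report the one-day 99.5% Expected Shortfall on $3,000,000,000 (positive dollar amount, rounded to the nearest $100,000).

Tail multiplier: φ(z)/(1−α) = 0.014453 / 0.005 = 2.891.
ES = 4.43% × 2.891 = 12.807%.
On $3,000,000,000: 0.12807 × $3,000,000,000 = $384,210,000.

$384,200,000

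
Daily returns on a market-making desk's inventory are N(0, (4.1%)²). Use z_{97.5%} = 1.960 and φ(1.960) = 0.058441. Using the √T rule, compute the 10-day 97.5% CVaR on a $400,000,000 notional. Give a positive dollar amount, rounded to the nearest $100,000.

σ_{10d} = 4.1% × √10 = 12.965%.
ES multiplier = φ(z)/(1−α) = 0.058441/0.025 = 2.338.
ES = 12.965% × 2.338 = 30.312%; on $400,000,000: $121,248,000.

$121,200,000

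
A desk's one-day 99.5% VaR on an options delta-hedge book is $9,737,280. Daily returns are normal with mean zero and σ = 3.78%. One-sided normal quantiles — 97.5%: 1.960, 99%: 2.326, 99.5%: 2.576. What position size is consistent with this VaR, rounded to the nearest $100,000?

$100,000,000

VaR as a fraction of value: z·σ = 2.576 × 3.78% = 9.73728%.
Position = $9,737,280 / 0.0973728 = $100,000,000.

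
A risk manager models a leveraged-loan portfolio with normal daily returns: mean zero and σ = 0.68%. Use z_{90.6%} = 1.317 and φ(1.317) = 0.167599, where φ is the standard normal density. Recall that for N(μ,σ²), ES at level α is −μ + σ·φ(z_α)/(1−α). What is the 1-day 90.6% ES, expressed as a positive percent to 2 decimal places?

1.21%

Tail multiplier: φ(z)/(1−α) = 0.167599 / 0.094 = 1.783.
ES = 0.68% × 1.783 = 1.212%.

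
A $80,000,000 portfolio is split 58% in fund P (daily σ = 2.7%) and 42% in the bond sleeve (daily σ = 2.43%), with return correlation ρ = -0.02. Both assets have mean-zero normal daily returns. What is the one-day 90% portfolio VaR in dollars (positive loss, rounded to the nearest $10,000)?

σ_p² = 0.58²·2.7² + 0.42²·2.43² + 2·-0.02·0.58·0.42·2.7·2.43 = 3.4300 (%²).
σ_p = √3.4300 = 1.852%.
At 90%, z = 1.282.
VaR = 1.282 × 1.852% = 2.374%; on $80,000,000 that is $1,899,200.

$1,900,000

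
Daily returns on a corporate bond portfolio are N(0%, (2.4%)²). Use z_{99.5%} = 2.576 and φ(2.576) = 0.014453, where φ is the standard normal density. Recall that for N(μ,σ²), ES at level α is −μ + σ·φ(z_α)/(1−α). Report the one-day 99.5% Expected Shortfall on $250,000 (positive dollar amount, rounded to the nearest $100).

Tail multiplier: φ(z)/(1−α) = 0.014453 / 0.005 = 2.891.
ES = 2.4% × 2.891 = 6.938%.
On $250,000: 0.06938 × $250,000 = $17,345.

$17,300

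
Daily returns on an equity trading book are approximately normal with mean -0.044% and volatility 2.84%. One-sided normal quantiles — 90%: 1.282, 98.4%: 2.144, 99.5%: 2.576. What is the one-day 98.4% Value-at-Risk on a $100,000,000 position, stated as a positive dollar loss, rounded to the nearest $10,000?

VaR = −μ + z·σ = −(-0.044%) + 2.144 × 2.84% = 6.133%.
On $100,000,000: 0.06133 × $100,000,000 = $6,133,000.

$6,130,000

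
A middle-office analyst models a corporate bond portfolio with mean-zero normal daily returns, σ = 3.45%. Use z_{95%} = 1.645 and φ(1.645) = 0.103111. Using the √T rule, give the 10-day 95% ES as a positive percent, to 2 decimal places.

22.50%

σ_{10d} = 3.45% × √10 = 10.910%.
ES multiplier = φ(z)/(1−α) = 0.103111/0.05 = 2.062.
ES = 10.910% × 2.062 = 22.496%.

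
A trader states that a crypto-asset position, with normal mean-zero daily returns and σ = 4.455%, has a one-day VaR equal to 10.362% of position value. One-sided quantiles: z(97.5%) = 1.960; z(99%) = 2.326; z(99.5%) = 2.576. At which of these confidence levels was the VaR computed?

99%

Implied z = VaR/σ = 10.362 / 4.455 = 2.326.
This matches z(99%) = 2.326.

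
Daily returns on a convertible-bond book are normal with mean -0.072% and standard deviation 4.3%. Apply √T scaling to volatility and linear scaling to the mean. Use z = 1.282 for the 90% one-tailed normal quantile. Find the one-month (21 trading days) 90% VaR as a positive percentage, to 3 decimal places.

σ_{21d} = 4.3% × √21 = 19.705%; μ_{21d} = 21 × -0.072% = -1.512%.
VaR = −(-1.512%) + 1.282 × 19.705% = 26.774%.

26.774%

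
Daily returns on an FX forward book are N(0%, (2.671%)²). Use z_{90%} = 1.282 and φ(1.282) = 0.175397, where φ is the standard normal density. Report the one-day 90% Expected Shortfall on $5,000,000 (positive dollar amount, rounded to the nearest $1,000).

Tail multiplier: φ(z)/(1−α) = 0.175397 / 0.1 = 1.754.
ES = 2.671% × 1.754 = 4.685%.
On $5,000,000: 0.04685 × $5,000,000 = $234,250.

$234,000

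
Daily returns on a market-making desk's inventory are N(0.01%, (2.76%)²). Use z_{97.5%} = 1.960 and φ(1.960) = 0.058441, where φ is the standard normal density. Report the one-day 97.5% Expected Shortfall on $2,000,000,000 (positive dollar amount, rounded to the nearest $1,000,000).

Tail multiplier: φ(z)/(1−α) = 0.058441 / 0.025 = 2.338.
ES = −(0.01%) + 2.76% × 2.338 = 6.443%.
On $2,000,000,000: 0.06443 × $2,000,000,000 = $128,860,000.

$129,000,000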